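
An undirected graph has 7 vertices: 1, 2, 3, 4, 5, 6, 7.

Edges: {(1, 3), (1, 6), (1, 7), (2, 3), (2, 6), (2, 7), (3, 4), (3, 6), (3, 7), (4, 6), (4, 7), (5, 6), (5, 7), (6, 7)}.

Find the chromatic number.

1, 3, 6, 7 are mutually adjacent (a clique of size 4), so at least 4 colors are needed.
4 colors suffice: 1=yellow, 2=yellow, 3=green, 4=yellow, 5=green, 6=red, 7=blue. No two adjacent vertices share a color.

4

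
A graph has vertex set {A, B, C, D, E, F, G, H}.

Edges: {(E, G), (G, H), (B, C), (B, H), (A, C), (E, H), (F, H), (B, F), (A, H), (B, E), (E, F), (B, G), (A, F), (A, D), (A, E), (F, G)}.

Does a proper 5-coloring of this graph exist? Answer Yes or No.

Yes

The chromatic number is 5. B, E, F, G, H are pairwise adjacent (a clique of size 5), so at least 5 colors are needed.
One proper 5-coloring: A=2, B=2, C=1, D=1, E=4, F=3, G=5, H=1.
That is already a proper 5-coloring.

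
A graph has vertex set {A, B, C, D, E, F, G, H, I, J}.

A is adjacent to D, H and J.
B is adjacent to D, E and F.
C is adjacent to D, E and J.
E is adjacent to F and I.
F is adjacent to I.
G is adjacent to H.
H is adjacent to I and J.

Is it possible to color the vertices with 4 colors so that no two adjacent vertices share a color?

The chromatic number is 3. A, H, J form a triangle, so at least 3 colors are needed.
3 colors suffice: A=blue, B=blue, C=blue, D=red, E=red, F=green, G=blue, H=red, I=blue, J=green.
Since 4 ≥ 3, a proper 4-coloring certainly exists.

Yes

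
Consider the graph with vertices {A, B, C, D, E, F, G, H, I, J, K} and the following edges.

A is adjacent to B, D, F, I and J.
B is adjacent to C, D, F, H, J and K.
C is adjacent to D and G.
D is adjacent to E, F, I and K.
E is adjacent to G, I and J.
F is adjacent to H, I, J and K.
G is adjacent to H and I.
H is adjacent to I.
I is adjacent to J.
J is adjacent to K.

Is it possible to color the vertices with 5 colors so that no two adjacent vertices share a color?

Yes

The chromatic number is 4. A, F, I, J form a clique, so at least 4 colors are needed.
One proper 4-coloring: A=yellow, B=red, C=yellow, D=green, E=yellow, F=blue, G=blue, H=green, I=red, J=green, K=yellow.
Since 5 ≥ 4, a proper 5-coloring certainly exists.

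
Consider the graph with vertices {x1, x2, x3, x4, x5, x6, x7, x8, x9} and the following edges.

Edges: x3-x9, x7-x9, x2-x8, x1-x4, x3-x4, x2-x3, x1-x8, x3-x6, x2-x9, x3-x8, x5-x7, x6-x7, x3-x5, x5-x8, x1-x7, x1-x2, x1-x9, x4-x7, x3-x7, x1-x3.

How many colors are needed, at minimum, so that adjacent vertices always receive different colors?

x1, x3, x4, x7 are pairwise adjacent (a clique of size 4), so at least 4 colors are needed.
A valid assignment using 4 colors: x1=2, x2=3, x3=1, x4=4, x5=2, x6=2, x7=3, x8=4, x9=4. Every edge joins two different colors.

4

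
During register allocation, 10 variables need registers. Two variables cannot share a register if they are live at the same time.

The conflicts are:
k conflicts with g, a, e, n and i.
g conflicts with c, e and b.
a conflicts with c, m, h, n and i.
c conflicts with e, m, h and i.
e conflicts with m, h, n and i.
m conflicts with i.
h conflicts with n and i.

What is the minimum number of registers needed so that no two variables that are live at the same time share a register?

4

a, c, m, i are mutually in conflict, so at least 4 registers are needed.
Using 4 registers: k=2, g=3, a=1, c=2, e=1, m=4, h=4, n=3, b=1, i=3. No two conflicting variables share a register.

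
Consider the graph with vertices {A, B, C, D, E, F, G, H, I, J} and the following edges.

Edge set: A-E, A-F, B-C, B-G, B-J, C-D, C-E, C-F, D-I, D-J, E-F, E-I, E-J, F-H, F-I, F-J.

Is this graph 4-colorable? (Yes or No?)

The chromatic number is 3. E, F, J are pairwise adjacent, so at least 3 colors are needed.
One proper 3-coloring: A=3, B=1, C=3, D=1, E=2, F=1, G=2, H=2, I=3, J=3.
Since 4 ≥ 3, a proper 4-coloring certainly exists.

Yes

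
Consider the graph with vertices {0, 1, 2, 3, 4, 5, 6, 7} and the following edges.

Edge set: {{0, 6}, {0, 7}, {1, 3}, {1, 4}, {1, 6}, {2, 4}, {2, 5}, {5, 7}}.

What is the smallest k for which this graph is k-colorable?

3

The cycle 6-1-4-2-5-7-0-6 has odd length 7, so it cannot be 2-colored; at least 3 colors are needed.
A valid assignment using 3 colors: 0=blue, 1=red, 2=red, 3=blue, 4=blue, 5=blue, 6=green, 7=red. Each edge has distinct colors on its endpoints.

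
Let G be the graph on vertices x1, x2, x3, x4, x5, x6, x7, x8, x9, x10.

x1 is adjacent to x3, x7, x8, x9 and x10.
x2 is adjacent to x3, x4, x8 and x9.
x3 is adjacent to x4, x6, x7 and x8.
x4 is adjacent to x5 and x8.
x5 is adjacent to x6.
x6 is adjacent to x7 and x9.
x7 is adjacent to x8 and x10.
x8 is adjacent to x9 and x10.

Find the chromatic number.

4

x2, x3, x4, x8 are mutually adjacent (a clique of size 4), so at least 4 colors are needed.
4 colors suffice: color 1 → {x6, x8}; color 2 → {x3, x5, x9, x10}; color 3 → {x2, x7}; color 4 → {x1, x4}. No two adjacent vertices share a color.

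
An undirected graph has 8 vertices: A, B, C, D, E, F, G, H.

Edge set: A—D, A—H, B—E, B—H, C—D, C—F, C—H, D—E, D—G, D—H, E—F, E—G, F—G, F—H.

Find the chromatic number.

3

A, D, H are mutually adjacent, so at least 3 colors are needed.
One proper 3-coloring: A=3, B=2, C=3, D=2, E=1, F=2, G=3, H=1. Each edge has distinct colors on its endpoints.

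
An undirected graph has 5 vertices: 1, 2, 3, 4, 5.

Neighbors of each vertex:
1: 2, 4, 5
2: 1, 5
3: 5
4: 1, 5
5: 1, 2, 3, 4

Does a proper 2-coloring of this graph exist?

No

1, 4, 5 are pairwise adjacent, so at least 3 colors are needed.
So 2 colors are not enough.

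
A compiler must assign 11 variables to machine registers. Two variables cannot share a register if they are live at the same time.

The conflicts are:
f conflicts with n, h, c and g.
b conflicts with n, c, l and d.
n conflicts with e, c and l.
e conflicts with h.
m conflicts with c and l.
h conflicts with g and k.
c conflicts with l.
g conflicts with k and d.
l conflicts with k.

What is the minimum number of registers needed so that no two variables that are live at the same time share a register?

b, n, c, l all conflict with each other, so at least 4 registers are needed.
4 registers suffice: register 1 → {h, l, d}; register 2 → {n, m, g}; register 3 → {e, c, k}; register 4 → {f, b}. Every pair that conflicts lands in different registers.

4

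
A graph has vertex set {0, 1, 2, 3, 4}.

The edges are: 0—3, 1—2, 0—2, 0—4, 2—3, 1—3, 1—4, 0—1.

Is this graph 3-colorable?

No

0, 1, 2, 3 form a clique, so at least 4 colors are needed.
So 3 colors are not enough.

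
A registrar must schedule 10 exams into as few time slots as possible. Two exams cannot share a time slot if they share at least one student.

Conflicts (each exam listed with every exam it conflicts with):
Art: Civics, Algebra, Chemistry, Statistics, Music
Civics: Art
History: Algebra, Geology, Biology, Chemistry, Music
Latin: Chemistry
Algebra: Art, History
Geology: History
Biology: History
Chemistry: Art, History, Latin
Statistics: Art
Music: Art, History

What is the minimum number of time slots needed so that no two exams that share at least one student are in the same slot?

Art and Civics conflict, so at least 2 time slots are needed.
2 time slots suffice: time slot 1 → {Art, History, Latin}; time slot 2 → {Civics, Algebra, Geology, Biology, Chemistry, Statistics, Music}. No two conflicting exams share a time slot.

2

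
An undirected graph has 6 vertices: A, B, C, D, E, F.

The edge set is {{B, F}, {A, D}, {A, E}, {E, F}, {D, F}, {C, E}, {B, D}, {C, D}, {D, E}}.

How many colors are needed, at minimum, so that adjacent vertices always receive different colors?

B, D, F form a triangle, so at least 3 colors are needed.
One proper 3-coloring: A=3, B=2, C=3, D=1, E=2, F=3. Every edge joins two different colors.

3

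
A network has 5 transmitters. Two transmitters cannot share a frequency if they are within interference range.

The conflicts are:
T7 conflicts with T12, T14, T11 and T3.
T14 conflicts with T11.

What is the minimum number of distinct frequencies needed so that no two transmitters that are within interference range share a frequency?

T7, T14, T11 pairwise conflict, so at least 3 frequencies are needed.
3 frequencies suffice: frequency 1 → {T7}; frequency 2 → {T12, T14, T3}; frequency 3 → {T11}. Each listed conflict is separated.

3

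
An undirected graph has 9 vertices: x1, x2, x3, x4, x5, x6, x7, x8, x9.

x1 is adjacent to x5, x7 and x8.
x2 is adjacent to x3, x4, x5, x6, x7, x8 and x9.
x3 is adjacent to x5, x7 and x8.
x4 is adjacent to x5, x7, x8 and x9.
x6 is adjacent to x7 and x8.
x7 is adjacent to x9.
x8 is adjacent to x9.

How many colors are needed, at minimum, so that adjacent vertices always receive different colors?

x2, x4, x8, x9 are mutually adjacent (a clique of size 4), so at least 4 colors are needed.
4 colors suffice: color 1 → {x1, x2}; color 2 → {x5, x7, x8}; color 3 → {x3, x4, x6}; color 4 → {x9}. Every edge joins two different colors.

4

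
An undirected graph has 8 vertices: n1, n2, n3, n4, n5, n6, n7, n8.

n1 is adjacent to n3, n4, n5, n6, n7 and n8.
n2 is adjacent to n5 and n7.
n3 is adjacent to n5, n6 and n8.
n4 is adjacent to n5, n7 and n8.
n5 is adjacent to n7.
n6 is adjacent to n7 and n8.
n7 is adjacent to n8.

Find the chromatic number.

4

n1, n6, n7, n8 are mutually adjacent (a clique of size 4), so at least 4 colors are needed.
4 colors suffice: color 1 → {n3, n7}; color 2 → {n1, n2}; color 3 → {n5, n8}; color 4 → {n4, n6}. Every edge joins two different colors.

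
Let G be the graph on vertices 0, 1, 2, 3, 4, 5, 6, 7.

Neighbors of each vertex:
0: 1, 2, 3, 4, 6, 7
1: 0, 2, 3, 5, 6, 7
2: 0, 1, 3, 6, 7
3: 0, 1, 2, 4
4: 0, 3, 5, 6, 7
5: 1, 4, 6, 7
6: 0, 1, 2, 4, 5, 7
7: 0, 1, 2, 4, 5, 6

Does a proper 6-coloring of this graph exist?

The chromatic number is 5. 0, 1, 2, 6, 7 are mutually adjacent (a clique of size 5), so at least 5 colors are needed.
5 colors suffice: color a → {0, 5}; color b → {1, 4}; color c → {3, 7}; color d → {6}; color e → {2}.
Since 6 ≥ 5, a proper 6-coloring certainly exists.

Yes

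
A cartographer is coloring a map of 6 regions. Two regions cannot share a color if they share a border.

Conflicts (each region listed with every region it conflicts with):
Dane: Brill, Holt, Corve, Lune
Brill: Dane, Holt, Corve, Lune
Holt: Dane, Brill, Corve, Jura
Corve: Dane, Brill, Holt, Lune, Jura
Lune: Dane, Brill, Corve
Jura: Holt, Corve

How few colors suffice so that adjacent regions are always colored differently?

4

Dane, Brill, Holt, Corve are mutually in conflict, so at least 4 colors are needed.
One proper 4-coloring: Dane=4, Brill=3, Holt=2, Corve=1, Lune=2, Jura=3. No two conflicting regions share a color.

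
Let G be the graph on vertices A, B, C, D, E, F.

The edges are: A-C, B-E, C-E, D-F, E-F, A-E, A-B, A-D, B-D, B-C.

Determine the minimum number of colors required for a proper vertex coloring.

A, B, C, E form a clique, so at least 4 colors are needed.
One proper 4-coloring: A=2, B=3, C=4, D=1, E=1, F=2. Every edge joins two different colors.

4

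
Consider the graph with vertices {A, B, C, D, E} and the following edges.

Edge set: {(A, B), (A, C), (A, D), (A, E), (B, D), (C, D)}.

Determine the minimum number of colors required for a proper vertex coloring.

A, B, D are pairwise adjacent, so at least 3 colors are needed.
3 colors suffice: color 1 → {A}; color 2 → {D, E}; color 3 → {B, C}. Each edge has distinct colors on its endpoints.

3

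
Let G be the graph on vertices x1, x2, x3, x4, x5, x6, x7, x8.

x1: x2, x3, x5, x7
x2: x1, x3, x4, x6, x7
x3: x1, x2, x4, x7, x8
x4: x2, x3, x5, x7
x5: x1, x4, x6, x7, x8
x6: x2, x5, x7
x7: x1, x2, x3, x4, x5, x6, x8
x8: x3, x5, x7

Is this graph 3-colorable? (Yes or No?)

No

x1, x2, x3, x7 are pairwise adjacent (a clique of size 4), so at least 4 colors are needed.
So 3 colors are not enough.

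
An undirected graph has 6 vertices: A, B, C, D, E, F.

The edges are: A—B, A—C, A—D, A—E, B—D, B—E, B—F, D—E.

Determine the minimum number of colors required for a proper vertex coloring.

4

A, B, D, E are mutually adjacent (a clique of size 4), so at least 4 colors are needed.
4 colors suffice: color red → {B, C}; color blue → {A, F}; color green → {E}; color yellow → {D}. No two adjacent vertices share a color.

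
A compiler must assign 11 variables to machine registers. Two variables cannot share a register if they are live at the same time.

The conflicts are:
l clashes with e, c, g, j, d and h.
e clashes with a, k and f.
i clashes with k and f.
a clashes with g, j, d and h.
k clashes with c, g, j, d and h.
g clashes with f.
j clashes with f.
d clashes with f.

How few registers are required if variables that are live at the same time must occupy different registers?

e and a conflict, so at least 2 registers are needed.
2 registers suffice: l=1, e=2, i=2, a=1, k=1, c=2, g=2, j=2, d=2, f=1, h=2. No two conflicting variables share a register.

2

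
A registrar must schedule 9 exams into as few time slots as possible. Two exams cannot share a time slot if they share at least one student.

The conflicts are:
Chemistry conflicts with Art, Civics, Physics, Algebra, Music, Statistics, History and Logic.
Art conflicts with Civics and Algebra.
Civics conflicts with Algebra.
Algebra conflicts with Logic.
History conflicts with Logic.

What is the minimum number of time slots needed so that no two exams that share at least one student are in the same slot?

Chemistry, Art, Civics, Algebra all conflict with each other, so at least 4 time slots are needed.
A valid assignment using 4 time slots: Chemistry=1, Art=3, Civics=4, Physics=2, Algebra=2, Music=2, Statistics=2, History=2, Logic=3. Every pair that conflicts lands in different time slots.

4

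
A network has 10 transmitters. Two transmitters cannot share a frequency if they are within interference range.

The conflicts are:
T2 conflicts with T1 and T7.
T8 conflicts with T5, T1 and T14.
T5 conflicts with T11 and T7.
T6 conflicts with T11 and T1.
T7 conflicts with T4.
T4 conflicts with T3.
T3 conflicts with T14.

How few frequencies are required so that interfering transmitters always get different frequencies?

3

The cycle T8-T1-T6-T11-T5-T8 has odd length 5, so it cannot be 2-colored; at least 3 frequencies are needed.
3 frequencies suffice: frequency 1 → {T5, T1, T3}; frequency 2 → {T8, T6, T7}; frequency 3 → {T2, T11, T4, T14}. Every pair that conflicts lands in different frequencies.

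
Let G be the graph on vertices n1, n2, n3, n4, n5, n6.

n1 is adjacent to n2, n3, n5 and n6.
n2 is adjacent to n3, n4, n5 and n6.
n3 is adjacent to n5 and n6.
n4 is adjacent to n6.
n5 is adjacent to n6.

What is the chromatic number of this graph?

5

n1, n2, n3, n5, n6 are mutually adjacent (a clique of size 5), so at least 5 colors are needed.
5 colors suffice: color 1 → {n2}; color 2 → {n6}; color 3 → {n1, n4}; color 4 → {n3}; color 5 → {n5}. No two adjacent vertices share a color.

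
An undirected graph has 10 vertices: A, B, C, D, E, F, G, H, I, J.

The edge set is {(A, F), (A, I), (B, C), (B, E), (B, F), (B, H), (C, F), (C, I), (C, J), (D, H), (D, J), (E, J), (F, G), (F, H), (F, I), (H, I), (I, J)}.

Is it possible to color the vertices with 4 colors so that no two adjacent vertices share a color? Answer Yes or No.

The chromatic number is 3. B, F, H are mutually adjacent, so at least 3 colors are needed.
3 colors suffice: color red → {F, J}; color blue → {B, D, G, I}; color green → {A, C, E, H}.
Since 4 ≥ 3, a proper 4-coloring certainly exists.

Yes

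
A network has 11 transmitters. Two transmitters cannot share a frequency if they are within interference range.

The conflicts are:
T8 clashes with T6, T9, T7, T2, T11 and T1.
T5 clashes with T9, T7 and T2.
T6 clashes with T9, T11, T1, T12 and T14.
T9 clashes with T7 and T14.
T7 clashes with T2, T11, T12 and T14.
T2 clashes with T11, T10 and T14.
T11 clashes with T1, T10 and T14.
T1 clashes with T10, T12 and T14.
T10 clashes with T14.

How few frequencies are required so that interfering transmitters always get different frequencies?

4

T6, T11, T1, T14 pairwise conflict, so at least 4 frequencies are needed.
4 frequencies suffice: T8=3, T5=3, T6=2, T9=1, T7=2, T2=4, T11=1, T1=4, T10=2, T12=1, T14=3. No two conflicting transmitters share a frequency.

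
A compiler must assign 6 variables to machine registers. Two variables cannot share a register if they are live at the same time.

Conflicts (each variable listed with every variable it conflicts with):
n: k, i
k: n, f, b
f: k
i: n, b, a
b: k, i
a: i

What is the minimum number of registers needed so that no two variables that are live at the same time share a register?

2

k and f conflict, so at least 2 registers are needed.
2 registers suffice: n=2, k=1, f=2, i=1, b=2, a=2. No two conflicting variables share a register.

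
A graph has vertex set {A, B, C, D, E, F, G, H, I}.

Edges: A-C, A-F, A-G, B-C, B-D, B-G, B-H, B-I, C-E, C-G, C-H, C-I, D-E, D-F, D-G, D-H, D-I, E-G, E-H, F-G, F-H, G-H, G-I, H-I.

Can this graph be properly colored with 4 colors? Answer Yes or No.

B, C, G, H, I form a clique, so at least 5 colors are needed.
So 4 colors are not enough.

No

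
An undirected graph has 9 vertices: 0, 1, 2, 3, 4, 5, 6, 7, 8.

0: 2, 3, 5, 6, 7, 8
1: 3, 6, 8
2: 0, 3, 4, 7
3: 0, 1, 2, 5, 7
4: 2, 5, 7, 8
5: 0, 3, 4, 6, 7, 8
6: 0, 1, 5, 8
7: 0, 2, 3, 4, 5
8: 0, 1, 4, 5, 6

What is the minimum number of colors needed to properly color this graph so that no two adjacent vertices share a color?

0, 2, 3, 7 are mutually adjacent (a clique of size 4), so at least 4 colors are needed.
A valid assignment using 4 colors: 0=a, 1=a, 2=b, 3=d, 4=a, 5=b, 6=d, 7=c, 8=c. No two adjacent vertices share a color.

4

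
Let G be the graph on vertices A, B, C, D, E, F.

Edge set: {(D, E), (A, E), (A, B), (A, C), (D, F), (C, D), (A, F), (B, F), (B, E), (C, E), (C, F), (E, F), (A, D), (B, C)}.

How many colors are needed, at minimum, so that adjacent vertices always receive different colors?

5

A, B, C, E, F are pairwise adjacent (a clique of size 5), so at least 5 colors are needed.
5 colors suffice: color red → {E}; color blue → {C}; color green → {A}; color yellow → {F}; color purple → {B, D}. No two adjacent vertices share a color.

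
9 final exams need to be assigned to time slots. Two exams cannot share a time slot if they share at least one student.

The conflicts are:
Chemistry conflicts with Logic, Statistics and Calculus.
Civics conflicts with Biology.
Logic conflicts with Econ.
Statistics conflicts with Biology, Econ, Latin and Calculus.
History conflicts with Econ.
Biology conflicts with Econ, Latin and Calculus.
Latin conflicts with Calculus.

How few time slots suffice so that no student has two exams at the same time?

Statistics, Biology, Latin, Calculus all conflict with each other, so at least 4 time slots are needed.
4 time slots suffice: time slot 1 → {Civics, Logic, Statistics, History}; time slot 2 → {Chemistry, Biology}; time slot 3 → {Econ, Calculus}; time slot 4 → {Latin}. Each listed conflict is separated.

4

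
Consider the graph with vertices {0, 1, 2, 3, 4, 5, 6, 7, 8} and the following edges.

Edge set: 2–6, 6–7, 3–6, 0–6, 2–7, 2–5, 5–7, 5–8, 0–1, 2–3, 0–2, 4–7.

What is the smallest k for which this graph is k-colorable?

0, 2, 6 form a triangle, so at least 3 colors are needed.
A valid assignment using 3 colors: 0=c, 1=a, 2=a, 3=c, 4=a, 5=b, 6=b, 7=c, 8=a. Each edge has distinct colors on its endpoints.

3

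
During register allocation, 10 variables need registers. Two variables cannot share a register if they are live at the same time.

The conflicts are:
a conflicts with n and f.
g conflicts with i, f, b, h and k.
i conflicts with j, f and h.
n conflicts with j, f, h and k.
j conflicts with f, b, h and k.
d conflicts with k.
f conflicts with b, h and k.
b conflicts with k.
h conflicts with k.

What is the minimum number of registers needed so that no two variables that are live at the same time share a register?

n, j, f, h, k are mutually in conflict, so at least 5 registers are needed.
5 registers suffice: register 1 → {d, f}; register 2 → {a, i, k}; register 3 → {g, j}; register 4 → {b, h}; register 5 → {n}. Every pair that conflicts lands in different registers.

5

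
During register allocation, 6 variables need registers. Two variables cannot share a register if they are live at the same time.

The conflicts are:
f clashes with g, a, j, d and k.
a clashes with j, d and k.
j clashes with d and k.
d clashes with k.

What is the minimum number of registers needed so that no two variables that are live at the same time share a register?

5

f, a, j, d, k pairwise conflict, so at least 5 registers are needed.
A valid assignment using 5 registers: f=1, g=2, a=3, j=5, d=2, k=4. No two conflicting variables share a register.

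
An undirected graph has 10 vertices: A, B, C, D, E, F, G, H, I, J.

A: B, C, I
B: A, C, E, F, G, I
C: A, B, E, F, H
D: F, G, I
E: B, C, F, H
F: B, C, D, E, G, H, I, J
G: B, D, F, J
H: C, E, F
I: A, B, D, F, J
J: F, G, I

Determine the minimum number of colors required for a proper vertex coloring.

4

C, E, F, H are pairwise adjacent (a clique of size 4), so at least 4 colors are needed.
4 colors suffice: color 1 → {A, F}; color 2 → {B, D, H, J}; color 3 → {C, G, I}; color 4 → {E}. Each edge has distinct colors on its endpoints.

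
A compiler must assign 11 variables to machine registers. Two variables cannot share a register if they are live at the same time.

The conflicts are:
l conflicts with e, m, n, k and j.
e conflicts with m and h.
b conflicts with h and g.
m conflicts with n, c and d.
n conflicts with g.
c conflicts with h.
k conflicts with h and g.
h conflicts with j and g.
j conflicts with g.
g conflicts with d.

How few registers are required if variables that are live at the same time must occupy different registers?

3

l, m, n are mutually in conflict, so at least 3 registers are needed.
3 registers suffice: register 1 → {m, h}; register 2 → {l, c, g}; register 3 → {e, b, n, k, j, d}. Each listed conflict is separated.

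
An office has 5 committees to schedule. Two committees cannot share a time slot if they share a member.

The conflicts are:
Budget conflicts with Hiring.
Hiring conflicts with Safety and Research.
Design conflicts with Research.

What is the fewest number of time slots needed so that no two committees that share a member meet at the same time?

2

Budget and Hiring conflict, so at least 2 time slots are needed.
A valid assignment using 2 time slots: Budget=2, Hiring=1, Design=1, Safety=2, Research=2. Every pair that conflicts lands in different time slots.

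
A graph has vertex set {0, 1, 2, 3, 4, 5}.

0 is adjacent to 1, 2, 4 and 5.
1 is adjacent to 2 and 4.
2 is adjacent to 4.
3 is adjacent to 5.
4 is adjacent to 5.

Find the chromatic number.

0, 1, 2, 4 form a clique, so at least 4 colors are needed.
One proper 4-coloring: 0=a, 1=c, 2=d, 3=a, 4=b, 5=c. Every edge joins two different colors.

4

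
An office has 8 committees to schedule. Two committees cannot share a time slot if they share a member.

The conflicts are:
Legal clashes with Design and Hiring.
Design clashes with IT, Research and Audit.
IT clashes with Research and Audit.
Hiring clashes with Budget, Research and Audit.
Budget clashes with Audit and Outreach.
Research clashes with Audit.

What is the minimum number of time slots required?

4

Design, IT, Research, Audit all conflict with each other, so at least 4 time slots are needed.
4 time slots suffice: time slot 1 → {Legal, Audit, Outreach}; time slot 2 → {Design, Hiring}; time slot 3 → {Budget, Research}; time slot 4 → {IT}. Every pair that conflicts lands in different time slots.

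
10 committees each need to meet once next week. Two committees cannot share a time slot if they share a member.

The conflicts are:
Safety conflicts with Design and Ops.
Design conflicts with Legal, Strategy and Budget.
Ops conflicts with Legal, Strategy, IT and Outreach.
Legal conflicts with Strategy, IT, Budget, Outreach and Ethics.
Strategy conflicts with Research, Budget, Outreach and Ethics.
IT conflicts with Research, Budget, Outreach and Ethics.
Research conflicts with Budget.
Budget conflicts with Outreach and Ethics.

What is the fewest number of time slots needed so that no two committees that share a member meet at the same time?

4

Ops, Legal, IT, Outreach pairwise conflict, so at least 4 time slots are needed.
4 time slots suffice: Safety=1, Design=4, Ops=3, Legal=1, Strategy=2, IT=2, Research=1, Budget=3, Outreach=4, Ethics=4. No two conflicting committees share a time slot.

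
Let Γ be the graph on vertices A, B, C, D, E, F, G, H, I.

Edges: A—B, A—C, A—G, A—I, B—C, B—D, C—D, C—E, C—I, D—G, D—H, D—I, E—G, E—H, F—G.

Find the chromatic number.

3

C, D, I are mutually adjacent, so at least 3 colors are needed.
3 colors suffice: color 1 → {A, D, E, F}; color 2 → {C, G, H}; color 3 → {B, I}. Every edge joins two different colors.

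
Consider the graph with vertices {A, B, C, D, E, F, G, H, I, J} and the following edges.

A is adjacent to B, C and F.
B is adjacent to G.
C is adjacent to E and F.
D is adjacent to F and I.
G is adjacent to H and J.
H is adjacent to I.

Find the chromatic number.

3

A, C, F are pairwise adjacent, so at least 3 colors are needed.
3 colors suffice: color 1 → {A, E, G, I}; color 2 → {B, C, D, H, J}; color 3 → {F}. Every edge joins two different colors.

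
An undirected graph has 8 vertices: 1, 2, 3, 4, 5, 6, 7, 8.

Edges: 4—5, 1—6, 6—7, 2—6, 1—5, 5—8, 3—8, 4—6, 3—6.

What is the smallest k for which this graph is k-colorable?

3

The cycle 8-5-4-6-3-8 has odd length 5, so it cannot be 2-colored; at least 3 colors are needed.
3 colors suffice: color red → {5, 6}; color blue → {1, 2, 3, 4, 7}; color green → {8}. No two adjacent vertices share a color.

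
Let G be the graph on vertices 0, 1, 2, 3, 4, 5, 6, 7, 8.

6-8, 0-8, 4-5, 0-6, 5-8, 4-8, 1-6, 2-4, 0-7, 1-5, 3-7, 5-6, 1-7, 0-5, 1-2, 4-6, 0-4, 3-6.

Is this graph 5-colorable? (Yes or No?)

Yes

The chromatic number is 5. 0, 4, 5, 6, 8 form a clique, so at least 5 colors are needed.
5 colors suffice: color red → {2, 6, 7}; color blue → {0, 1, 3}; color green → {4}; color yellow → {5}; color purple → {8}.
That is already a proper 5-coloring.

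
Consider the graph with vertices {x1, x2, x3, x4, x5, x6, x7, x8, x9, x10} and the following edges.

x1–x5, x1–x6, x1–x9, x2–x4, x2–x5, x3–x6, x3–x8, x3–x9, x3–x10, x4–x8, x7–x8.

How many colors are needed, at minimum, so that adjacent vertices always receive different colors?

3

The cycle x3-x6-x1-x5-x2-x4-x8-x3 has odd length 7, so it cannot be 2-colored; at least 3 colors are needed.
3 colors suffice: color 1 → {x1, x3, x4, x7}; color 2 → {x5, x6, x8, x9, x10}; color 3 → {x2}. No two adjacent vertices share a color.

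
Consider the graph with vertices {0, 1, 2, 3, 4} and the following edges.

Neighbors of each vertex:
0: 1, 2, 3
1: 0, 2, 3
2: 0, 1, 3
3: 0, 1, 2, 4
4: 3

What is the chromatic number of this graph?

4

0, 1, 2, 3 are mutually adjacent (a clique of size 4), so at least 4 colors are needed.
4 colors suffice: 0=d, 1=b, 2=c, 3=a, 4=b. Each edge has distinct colors on its endpoints.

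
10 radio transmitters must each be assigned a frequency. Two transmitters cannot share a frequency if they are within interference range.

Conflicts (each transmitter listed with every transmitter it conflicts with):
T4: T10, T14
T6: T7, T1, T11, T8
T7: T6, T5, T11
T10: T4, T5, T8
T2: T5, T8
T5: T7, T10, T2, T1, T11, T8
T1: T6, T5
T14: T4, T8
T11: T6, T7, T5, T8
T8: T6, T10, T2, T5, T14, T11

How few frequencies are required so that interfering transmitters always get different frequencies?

T2, T5, T8 are mutually in conflict, so at least 3 frequencies are needed.
3 frequencies suffice: T4=1, T6=2, T7=1, T10=3, T2=3, T5=2, T1=1, T14=2, T11=3, T8=1. Every pair that conflicts lands in different frequencies.

3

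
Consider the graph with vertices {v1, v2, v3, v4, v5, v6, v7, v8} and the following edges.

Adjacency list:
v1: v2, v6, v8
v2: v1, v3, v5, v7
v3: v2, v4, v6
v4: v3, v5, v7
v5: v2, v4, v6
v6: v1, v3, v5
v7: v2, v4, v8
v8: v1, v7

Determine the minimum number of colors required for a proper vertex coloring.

v3 and v4 are adjacent, so at least 2 colors are needed.
A valid assignment using 2 colors: v1=2, v2=1, v3=2, v4=1, v5=2, v6=1, v7=2, v8=1. Each edge has distinct colors on its endpoints.

2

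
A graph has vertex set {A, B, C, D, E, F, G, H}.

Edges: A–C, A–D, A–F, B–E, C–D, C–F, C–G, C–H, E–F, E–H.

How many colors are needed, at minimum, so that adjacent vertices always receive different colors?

3

A, C, D are pairwise adjacent, so at least 3 colors are needed.
3 colors suffice: color 1 → {C, E}; color 2 → {B, D, F, G, H}; color 3 → {A}. No two adjacent vertices share a color.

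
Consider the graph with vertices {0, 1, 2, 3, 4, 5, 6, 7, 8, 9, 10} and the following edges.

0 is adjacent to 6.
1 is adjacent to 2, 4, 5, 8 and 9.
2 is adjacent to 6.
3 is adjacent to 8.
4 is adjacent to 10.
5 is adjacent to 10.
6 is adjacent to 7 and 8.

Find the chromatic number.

0 and 6 are adjacent, so at least 2 colors are needed.
2 colors suffice: color red → {1, 3, 6, 10}; color blue → {0, 2, 4, 5, 7, 8, 9}. No two adjacent vertices share a color.

2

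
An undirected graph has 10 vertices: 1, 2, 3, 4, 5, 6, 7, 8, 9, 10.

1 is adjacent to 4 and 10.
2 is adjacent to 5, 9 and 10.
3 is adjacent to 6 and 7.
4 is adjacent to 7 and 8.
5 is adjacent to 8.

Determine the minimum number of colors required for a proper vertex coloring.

2 and 9 are adjacent, so at least 2 colors are needed.
2 colors suffice: color a → {1, 2, 6, 7, 8}; color b → {3, 4, 5, 9, 10}. Each edge has distinct colors on its endpoints.

2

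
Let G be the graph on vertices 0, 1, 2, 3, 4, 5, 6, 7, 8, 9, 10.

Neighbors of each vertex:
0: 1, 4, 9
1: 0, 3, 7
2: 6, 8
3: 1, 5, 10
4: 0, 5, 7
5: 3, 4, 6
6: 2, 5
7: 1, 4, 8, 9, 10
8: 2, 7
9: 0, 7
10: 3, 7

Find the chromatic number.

The cycle 0-4-5-3-1-0 has odd length 5, so it cannot be 2-colored; at least 3 colors are needed.
3 colors suffice: color red → {0, 2, 5, 7}; color blue → {1, 4, 6, 8, 9, 10}; color green → {3}. No two adjacent vertices share a color.

3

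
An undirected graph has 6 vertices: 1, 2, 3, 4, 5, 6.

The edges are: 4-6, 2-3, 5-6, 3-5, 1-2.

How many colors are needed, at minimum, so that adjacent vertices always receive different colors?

1 and 2 are adjacent, so at least 2 colors are needed.
One proper 2-coloring: 1=red, 2=blue, 3=red, 4=blue, 5=blue, 6=red. Every edge joins two different colors.

2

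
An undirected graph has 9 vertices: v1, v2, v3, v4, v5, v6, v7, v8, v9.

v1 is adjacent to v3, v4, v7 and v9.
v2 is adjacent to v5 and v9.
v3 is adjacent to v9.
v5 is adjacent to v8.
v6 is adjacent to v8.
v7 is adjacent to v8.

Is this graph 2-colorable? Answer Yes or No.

No

v1, v3, v9 are pairwise adjacent, so at least 3 colors are needed.
So 2 colors are not enough.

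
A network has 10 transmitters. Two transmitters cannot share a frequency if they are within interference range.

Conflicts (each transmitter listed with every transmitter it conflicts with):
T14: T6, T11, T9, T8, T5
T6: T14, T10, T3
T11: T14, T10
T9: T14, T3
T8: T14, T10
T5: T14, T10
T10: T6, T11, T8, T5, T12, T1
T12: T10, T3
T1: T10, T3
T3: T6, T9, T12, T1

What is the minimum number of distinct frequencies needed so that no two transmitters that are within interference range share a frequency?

T6 and T3 conflict, so at least 2 frequencies are needed.
2 frequencies suffice: frequency 1 → {T14, T10, T3}; frequency 2 → {T6, T11, T9, T8, T5, T12, T1}. No two conflicting transmitters share a frequency.

2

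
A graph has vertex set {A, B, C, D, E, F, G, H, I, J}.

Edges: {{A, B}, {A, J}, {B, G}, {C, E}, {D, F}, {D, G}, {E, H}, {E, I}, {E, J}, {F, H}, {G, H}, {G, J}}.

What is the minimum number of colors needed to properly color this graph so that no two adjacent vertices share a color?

A and J are adjacent, so at least 2 colors are needed.
2 colors suffice: color 1 → {A, E, F, G}; color 2 → {B, C, D, H, I, J}. Every edge joins two different colors.

2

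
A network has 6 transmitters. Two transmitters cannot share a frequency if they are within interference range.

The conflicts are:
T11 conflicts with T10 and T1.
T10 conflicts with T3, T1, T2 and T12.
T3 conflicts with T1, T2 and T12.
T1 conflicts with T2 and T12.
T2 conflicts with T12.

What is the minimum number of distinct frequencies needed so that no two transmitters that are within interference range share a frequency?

5

T10, T3, T1, T2, T12 all conflict with each other, so at least 5 frequencies are needed.
5 frequencies suffice: frequency 1 → {T10}; frequency 2 → {T1}; frequency 3 → {T11, T12}; frequency 4 → {T3}; frequency 5 → {T2}. No two conflicting transmitters share a frequency.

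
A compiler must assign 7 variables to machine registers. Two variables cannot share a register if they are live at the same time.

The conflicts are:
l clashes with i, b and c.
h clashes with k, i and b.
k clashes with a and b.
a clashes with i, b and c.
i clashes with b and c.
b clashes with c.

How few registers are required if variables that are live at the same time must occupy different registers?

4

a, i, b, c pairwise conflict, so at least 4 registers are needed.
Using 4 registers: l=3, h=3, k=2, a=3, i=2, b=1, c=4. Every pair that conflicts lands in different registers.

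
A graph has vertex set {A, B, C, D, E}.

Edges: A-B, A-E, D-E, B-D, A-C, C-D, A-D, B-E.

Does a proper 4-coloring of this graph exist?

The chromatic number is 4. A, B, D, E are pairwise adjacent (a clique of size 4), so at least 4 colors are needed.
One proper 4-coloring: A=1, B=3, C=3, D=2, E=4.
That is already a proper 4-coloring.

Yes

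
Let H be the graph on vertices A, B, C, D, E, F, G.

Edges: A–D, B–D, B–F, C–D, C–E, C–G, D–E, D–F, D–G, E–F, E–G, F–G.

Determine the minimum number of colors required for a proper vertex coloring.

4

D, E, F, G are pairwise adjacent (a clique of size 4), so at least 4 colors are needed.
4 colors suffice: A=2, B=2, C=4, D=1, E=3, F=4, G=2. Every edge joins two different colors.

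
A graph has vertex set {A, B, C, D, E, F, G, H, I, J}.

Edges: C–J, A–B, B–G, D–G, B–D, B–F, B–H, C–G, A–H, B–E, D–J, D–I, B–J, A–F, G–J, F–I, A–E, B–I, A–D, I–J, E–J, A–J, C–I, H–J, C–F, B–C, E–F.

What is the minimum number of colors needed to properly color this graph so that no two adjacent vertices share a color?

A, B, E, F form a clique, so at least 4 colors are needed.
One proper 4-coloring: A=green, B=red, C=yellow, D=yellow, E=yellow, F=blue, G=green, H=yellow, I=green, J=blue. No two adjacent vertices share a color.

4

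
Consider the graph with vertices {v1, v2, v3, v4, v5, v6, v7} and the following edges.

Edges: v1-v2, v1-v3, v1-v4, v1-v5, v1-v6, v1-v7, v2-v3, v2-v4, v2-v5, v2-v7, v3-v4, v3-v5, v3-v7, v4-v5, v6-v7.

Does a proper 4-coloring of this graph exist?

No

v1, v2, v3, v4, v5 are mutually adjacent (a clique of size 5), so at least 5 colors are needed.
So 4 colors are not enough.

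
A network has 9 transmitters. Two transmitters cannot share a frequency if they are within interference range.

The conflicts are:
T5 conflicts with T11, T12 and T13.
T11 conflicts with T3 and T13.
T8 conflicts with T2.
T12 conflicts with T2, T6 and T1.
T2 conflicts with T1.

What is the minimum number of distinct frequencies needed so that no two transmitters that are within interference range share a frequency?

3

T12, T2, T1 are mutually in conflict, so at least 3 frequencies are needed.
Using 3 frequencies: T5=2, T11=1, T8=1, T12=1, T2=2, T6=2, T3=2, T13=3, T1=3. No two conflicting transmitters share a frequency.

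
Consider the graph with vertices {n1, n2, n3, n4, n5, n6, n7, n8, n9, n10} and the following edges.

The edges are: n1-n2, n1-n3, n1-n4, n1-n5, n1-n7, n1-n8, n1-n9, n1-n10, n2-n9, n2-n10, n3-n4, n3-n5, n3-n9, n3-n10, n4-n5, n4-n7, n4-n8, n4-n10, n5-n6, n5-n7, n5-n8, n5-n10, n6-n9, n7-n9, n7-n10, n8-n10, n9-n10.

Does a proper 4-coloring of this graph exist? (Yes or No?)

n1, n3, n4, n5, n10 are mutually adjacent (a clique of size 5), so at least 5 colors are needed.
So 4 colors are not enough.

No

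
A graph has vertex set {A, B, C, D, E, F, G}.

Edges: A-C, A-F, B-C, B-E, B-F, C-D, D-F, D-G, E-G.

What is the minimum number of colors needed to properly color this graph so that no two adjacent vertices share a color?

The cycle G-D-C-B-E-G has odd length 5, so it cannot be 2-colored; at least 3 colors are needed.
3 colors suffice: color 1 → {C, E, F}; color 2 → {A, B, D}; color 3 → {G}. Each edge has distinct colors on its endpoints.

3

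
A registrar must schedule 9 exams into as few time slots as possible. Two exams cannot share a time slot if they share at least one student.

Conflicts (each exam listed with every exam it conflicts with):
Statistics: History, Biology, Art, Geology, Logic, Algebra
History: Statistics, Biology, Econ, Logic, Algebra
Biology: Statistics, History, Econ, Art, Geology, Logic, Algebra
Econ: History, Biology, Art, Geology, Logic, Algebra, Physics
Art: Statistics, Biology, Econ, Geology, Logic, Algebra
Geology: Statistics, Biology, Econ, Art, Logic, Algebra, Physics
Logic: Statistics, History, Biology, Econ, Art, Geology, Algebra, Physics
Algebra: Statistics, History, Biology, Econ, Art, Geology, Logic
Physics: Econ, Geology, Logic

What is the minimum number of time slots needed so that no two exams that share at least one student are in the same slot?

6

Biology, Econ, Art, Geology, Logic, Algebra pairwise conflict, so at least 6 time slots are needed.
A valid assignment using 6 time slots: Statistics=5, History=4, Biology=2, Econ=5, Art=6, Geology=4, Logic=1, Algebra=3, Physics=2. Each listed conflict is separated.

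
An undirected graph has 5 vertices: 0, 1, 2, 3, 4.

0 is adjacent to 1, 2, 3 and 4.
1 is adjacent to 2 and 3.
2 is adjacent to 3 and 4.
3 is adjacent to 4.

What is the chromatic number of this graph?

4

0, 2, 3, 4 form a clique, so at least 4 colors are needed.
4 colors suffice: color a → {3}; color b → {2}; color c → {0}; color d → {1, 4}. Each edge has distinct colors on its endpoints.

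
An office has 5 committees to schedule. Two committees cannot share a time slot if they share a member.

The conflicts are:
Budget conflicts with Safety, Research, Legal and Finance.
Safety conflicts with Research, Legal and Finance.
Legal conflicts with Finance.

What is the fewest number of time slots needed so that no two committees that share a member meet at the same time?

4

Budget, Safety, Legal, Finance are mutually in conflict, so at least 4 time slots are needed.
4 time slots suffice: time slot 1 → {Budget}; time slot 2 → {Safety}; time slot 3 → {Research, Legal}; time slot 4 → {Finance}. Every pair that conflicts lands in different time slots.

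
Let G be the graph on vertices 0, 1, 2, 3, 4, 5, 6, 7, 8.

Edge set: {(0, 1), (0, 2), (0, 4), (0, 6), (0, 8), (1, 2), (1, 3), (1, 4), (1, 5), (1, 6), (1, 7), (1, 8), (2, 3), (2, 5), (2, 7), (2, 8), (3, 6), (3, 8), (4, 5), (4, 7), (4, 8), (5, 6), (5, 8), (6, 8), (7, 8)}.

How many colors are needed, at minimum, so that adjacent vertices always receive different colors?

4

0, 1, 2, 8 are mutually adjacent (a clique of size 4), so at least 4 colors are needed.
4 colors suffice: color red → {8}; color blue → {1}; color green → {2, 4, 6}; color yellow → {0, 3, 5, 7}. No two adjacent vertices share a color.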